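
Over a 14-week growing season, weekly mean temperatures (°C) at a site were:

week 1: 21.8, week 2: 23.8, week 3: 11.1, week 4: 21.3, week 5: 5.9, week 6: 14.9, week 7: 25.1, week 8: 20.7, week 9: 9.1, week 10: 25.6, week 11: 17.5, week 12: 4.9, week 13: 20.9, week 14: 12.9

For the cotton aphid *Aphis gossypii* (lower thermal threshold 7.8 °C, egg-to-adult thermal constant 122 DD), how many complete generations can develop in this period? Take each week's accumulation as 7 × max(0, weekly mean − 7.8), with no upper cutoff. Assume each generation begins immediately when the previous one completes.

7 generations

Weekly DD (7 × max(0, T̄ − 7.8)): 98.0, 112.0, 23.1, 94.5, 0.0, 49.7, 121.1, 90.3, 9.1, 124.6, 67.9, 0.0, 91.7, 35.7.
Season total = 917.7 DD.
Complete generations = ⌊917.7 / 122⌋ = 7.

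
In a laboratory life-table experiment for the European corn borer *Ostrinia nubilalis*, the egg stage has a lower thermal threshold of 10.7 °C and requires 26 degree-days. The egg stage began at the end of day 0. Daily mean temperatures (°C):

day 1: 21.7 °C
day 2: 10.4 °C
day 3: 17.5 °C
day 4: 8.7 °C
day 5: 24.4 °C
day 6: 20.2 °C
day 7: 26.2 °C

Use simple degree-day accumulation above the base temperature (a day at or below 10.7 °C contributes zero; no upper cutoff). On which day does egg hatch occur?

day 5

Daily DD above 10.7 °C: 11.0, 0.0, 6.8, 0.0, 13.7, 9.5, 15.5.
Cumulative: 11.0, 11.0, 17.8, 17.8, 31.5, 41.0, 56.5.
The total first reaches 26 DD on day 5.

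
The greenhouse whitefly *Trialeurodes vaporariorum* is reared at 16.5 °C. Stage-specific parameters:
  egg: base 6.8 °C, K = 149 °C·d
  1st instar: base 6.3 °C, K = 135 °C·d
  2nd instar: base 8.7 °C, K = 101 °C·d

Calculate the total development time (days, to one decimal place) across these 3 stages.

egg: 149 / (16.5 − 6.8) = 149 / 9.7 = 15.361 d.
1st instar: 135 / (16.5 − 6.3) = 135 / 10.2 = 13.235 d.
2nd instar: 101 / (16.5 − 8.7) = 101 / 7.8 = 12.949 d.
Sum = 41.545 ≈ 41.5 days.

41.5 days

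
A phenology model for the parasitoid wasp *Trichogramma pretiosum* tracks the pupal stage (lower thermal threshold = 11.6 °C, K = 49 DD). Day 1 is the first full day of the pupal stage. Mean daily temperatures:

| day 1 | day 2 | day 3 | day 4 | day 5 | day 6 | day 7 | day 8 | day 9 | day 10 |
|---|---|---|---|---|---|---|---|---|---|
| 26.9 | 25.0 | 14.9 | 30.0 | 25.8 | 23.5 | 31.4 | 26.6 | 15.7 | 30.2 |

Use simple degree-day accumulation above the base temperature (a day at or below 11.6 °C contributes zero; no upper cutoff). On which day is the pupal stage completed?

day 4

Daily DD above 11.6 °C: 15.3, 13.4, 3.3, 18.4, 14.2, 11.9, 19.8, 15.0, 4.1, 18.6.
Cumulative: 15.3, 28.7, 32.0, 50.4, 64.6, 76.5, 96.3, 111.3, 115.4, 134.0.
The total first reaches 49 DD on day 4.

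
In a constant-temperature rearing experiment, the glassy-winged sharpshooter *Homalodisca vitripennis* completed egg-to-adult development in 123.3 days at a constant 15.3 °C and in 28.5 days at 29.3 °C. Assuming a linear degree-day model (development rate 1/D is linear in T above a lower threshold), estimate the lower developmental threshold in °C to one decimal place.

11.1 °C

Linear rate model ⇒ the product D·(T − T_b) is constant across temperatures.
123.3·(15.3 − T_b) = 28.5·(29.3 − T_b)
T_b = (123.3·15.3 − 28.5·29.3) / (123.3 − 28.5) = 1051.44 / 94.8 = 11.091 °C ≈ 11.1 °C.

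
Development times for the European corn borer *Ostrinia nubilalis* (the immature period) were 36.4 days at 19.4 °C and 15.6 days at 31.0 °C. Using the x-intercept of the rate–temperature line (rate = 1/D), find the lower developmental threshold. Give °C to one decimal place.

10.7 °C

Linear rate model ⇒ the product D·(T − T_b) is constant across temperatures.
36.4·(19.4 − T_b) = 15.6·(31.0 − T_b)
T_b = (36.4·19.4 − 15.6·31.0) / (36.4 − 15.6) = 222.56 / 20.8 = 10.700 °C ≈ 10.7 °C.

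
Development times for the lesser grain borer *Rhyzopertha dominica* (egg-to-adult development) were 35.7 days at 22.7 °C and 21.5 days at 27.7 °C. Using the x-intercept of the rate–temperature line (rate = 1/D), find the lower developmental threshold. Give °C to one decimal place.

15.1 °C

Linear rate model ⇒ the product D·(T − T_b) is constant across temperatures.
35.7·(22.7 − T_b) = 21.5·(27.7 − T_b)
T_b = (35.7·22.7 − 21.5·27.7) / (35.7 − 21.5) = 214.84 / 14.2 = 15.130 °C ≈ 15.1 °C.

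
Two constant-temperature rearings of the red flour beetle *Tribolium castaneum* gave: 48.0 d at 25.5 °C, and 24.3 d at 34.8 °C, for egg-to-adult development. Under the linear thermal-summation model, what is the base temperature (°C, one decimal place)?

16.0 °C

Linear rate model ⇒ the product D·(T − T_b) is constant across temperatures.
48.0·(25.5 − T_b) = 24.3·(34.8 − T_b)
T_b = (48.0·25.5 − 24.3·34.8) / (48.0 − 24.3) = 378.36 / 23.7 = 15.965 °C ≈ 16.0 °C.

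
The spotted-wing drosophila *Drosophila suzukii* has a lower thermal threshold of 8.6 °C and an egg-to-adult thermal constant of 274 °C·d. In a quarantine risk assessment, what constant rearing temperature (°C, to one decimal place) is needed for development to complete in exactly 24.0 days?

Required daily accumulation = 274 / 24.0 = 11.417 DD/day.
T = T_base + 11.417 = 8.6 + 11.417 = 20.017 ≈ 20.0 °C.

20.0 °C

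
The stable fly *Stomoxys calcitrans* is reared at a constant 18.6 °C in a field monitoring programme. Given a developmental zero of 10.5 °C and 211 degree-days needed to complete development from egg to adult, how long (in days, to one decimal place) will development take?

26.0 days

Daily accumulation = 18.6 − 10.5 = 8.1 DD/day.
Duration = 211 / 8.1 = 26.049 ≈ 26.0 days.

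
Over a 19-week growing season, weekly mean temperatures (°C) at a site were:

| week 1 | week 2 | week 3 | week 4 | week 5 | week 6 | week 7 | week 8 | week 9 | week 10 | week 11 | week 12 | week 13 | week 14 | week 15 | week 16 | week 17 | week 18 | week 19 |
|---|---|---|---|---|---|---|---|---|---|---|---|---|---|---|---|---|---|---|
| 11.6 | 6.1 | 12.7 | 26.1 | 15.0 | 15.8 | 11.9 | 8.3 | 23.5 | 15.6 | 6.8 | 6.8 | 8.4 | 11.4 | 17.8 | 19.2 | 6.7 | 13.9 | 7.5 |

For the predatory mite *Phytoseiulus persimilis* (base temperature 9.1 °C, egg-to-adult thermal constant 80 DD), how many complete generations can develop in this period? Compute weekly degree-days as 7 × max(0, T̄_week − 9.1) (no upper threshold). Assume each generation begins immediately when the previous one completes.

Weekly DD (7 × max(0, T̄ − 9.1)): 17.5, 0.0, 25.2, 119.0, 41.3, 46.9, 19.6, 0.0, 100.8, 45.5, 0.0, 0.0, 0.0, 16.1, 60.9, 70.7, 0.0, 33.6, 0.0.
Season total = 597.1 DD.
Complete generations = ⌊597.1 / 80⌋ = 7.

7 generations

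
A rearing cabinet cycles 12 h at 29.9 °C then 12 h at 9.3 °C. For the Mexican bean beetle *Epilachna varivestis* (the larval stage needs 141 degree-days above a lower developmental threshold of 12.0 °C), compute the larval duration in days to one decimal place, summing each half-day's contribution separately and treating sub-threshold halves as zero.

Day half: max(0, 29.9 − 12.0) × 0.5 = 17.9 × 0.5 = 8.95 DD.
Night half: max(0, 9.3 − 12.0) × 0.5 = 0.0 × 0.5 = 0.00 DD.
Per 24 h: 8.95 DD/day.
Duration = 141 / 8.95 = 15.754 ≈ 15.8 days.

15.8 days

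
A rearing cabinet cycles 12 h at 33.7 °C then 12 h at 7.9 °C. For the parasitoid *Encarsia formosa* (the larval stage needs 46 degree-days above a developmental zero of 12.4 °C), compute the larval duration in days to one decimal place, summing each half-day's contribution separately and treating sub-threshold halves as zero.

Day half: max(0, 33.7 − 12.4) × 0.5 = 21.3 × 0.5 = 10.65 DD.
Night half: max(0, 7.9 − 12.4) × 0.5 = 0.0 × 0.5 = 0.00 DD.
Per 24 h: 10.65 DD/day.
Duration = 46 / 10.65 = 4.319 ≈ 4.3 days.

4.3 days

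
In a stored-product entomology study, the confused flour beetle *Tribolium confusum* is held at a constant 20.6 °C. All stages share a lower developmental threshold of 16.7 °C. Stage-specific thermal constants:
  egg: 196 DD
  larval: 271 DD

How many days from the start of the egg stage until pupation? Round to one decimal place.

Daily accumulation at 20.6 °C = 20.6 − 16.7 = 3.9 DD/day.
Total K = 196 + 271 = 467 DD.
Total duration = 467 / 3.9 = 119.744 ≈ 119.7 days.

119.7 days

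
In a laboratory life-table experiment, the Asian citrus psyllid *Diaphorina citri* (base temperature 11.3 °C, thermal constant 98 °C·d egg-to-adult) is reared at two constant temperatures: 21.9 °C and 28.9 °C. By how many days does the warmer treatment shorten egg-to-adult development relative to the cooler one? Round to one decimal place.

3.7 days

At 21.9 °C: 98 / (21.9 − 11.3) = 98 / 10.6 = 9.245 d.
At 28.9 °C: 98 / (28.9 − 11.3) = 98 / 17.6 = 5.568 d.
Difference = |9.245 − 5.568| = 3.677 ≈ 3.7 days.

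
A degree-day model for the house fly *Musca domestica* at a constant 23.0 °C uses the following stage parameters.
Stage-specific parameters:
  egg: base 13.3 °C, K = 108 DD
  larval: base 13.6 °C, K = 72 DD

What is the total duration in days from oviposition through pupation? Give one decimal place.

18.8 days

egg: 108 / (23.0 − 13.3) = 108 / 9.7 = 11.134 d.
larval: 72 / (23.0 − 13.6) = 72 / 9.4 = 7.660 d.
Sum = 18.794 ≈ 18.8 days.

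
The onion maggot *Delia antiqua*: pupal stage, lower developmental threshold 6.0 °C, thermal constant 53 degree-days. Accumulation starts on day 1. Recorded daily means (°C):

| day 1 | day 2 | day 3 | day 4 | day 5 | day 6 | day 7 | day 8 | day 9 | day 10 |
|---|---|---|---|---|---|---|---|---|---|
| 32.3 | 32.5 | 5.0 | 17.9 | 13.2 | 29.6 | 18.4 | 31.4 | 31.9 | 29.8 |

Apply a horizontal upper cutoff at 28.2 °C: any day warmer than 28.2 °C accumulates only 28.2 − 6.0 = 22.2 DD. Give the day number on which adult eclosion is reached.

Daily DD above 6.0 °C (capped at 22.2): 22.2, 22.2, 0.0, 11.9, 7.2, 22.2, 12.4, 22.2, 22.2, 22.2.
Cumulative: 22.2, 44.4, 44.4, 56.3, 63.5, 85.7, 98.1, 120.3, 142.5, 164.7.
The total first reaches 53 DD on day 4.

day 4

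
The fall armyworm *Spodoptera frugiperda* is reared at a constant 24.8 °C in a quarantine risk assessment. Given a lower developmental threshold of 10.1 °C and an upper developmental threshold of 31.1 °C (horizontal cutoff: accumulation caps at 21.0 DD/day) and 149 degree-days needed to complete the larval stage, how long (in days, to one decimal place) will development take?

Daily accumulation = 24.8 − 10.1 = 14.7 DD/day.
Duration = 149 / 14.7 = 10.136 ≈ 10.1 days.

10.1 days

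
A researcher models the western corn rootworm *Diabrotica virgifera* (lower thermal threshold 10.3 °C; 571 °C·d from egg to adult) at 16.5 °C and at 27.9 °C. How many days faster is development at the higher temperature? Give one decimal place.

59.7 days

At 16.5 °C: 571 / (16.5 − 10.3) = 571 / 6.2 = 92.097 d.
At 27.9 °C: 571 / (27.9 − 10.3) = 571 / 17.6 = 32.443 d.
Difference = |92.097 − 32.443| = 59.654 ≈ 59.7 days.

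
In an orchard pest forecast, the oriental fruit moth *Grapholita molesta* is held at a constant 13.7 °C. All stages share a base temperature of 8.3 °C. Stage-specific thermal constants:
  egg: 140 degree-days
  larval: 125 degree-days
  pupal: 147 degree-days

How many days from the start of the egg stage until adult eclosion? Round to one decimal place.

Daily accumulation at 13.7 °C = 13.7 − 8.3 = 5.4 DD/day.
Total K = 140 + 125 + 147 = 412 DD.
Total duration = 412 / 5.4 = 76.296 ≈ 76.3 days.

76.3 days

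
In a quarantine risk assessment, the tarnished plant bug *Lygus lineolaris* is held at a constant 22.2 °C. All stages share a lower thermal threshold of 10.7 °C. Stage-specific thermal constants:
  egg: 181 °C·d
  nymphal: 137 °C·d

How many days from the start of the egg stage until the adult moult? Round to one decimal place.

27.7 days

Daily accumulation at 22.2 °C = 22.2 − 10.7 = 11.5 DD/day.
Total K = 181 + 137 = 318 DD.
Total duration = 318 / 11.5 = 27.652 ≈ 27.7 days.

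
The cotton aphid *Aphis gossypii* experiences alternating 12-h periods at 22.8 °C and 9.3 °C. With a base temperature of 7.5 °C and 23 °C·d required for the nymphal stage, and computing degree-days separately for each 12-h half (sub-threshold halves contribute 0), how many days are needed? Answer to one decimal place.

2.7 days

Day half: max(0, 22.8 − 7.5) × 0.5 = 15.3 × 0.5 = 7.65 DD.
Night half: max(0, 9.3 − 7.5) × 0.5 = 1.8 × 0.5 = 0.90 DD.
Per 24 h: 8.55 DD/day.
Duration = 23 / 8.55 = 2.690 ≈ 2.7 days.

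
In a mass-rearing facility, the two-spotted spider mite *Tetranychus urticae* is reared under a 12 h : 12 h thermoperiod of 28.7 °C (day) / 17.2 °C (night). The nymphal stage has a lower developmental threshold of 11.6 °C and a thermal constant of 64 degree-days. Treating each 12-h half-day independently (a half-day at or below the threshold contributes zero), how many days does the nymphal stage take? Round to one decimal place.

5.6 days

Day half: max(0, 28.7 − 11.6) × 0.5 = 17.1 × 0.5 = 8.55 DD.
Night half: max(0, 17.2 − 11.6) × 0.5 = 5.6 × 0.5 = 2.80 DD.
Per 24 h: 11.35 DD/day.
Duration = 64 / 11.35 = 5.639 ≈ 5.6 days.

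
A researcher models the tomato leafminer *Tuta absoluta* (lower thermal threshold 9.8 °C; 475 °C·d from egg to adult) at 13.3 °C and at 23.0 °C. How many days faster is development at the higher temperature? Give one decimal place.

At 13.3 °C: 475 / (13.3 − 9.8) = 475 / 3.5 = 135.714 d.
At 23.0 °C: 475 / (23.0 − 9.8) = 475 / 13.2 = 35.985 d.
Difference = |135.714 − 35.985| = 99.729 ≈ 99.7 days.

99.7 days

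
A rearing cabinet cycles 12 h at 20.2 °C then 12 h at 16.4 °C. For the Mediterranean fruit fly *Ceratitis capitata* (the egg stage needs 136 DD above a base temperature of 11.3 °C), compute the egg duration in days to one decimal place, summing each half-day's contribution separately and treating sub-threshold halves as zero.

Day half: max(0, 20.2 − 11.3) × 0.5 = 8.9 × 0.5 = 4.45 DD.
Night half: max(0, 16.4 − 11.3) × 0.5 = 5.1 × 0.5 = 2.55 DD.
Per 24 h: 7.00 DD/day.
Duration = 136 / 7.00 = 19.429 ≈ 19.4 days.

19.4 days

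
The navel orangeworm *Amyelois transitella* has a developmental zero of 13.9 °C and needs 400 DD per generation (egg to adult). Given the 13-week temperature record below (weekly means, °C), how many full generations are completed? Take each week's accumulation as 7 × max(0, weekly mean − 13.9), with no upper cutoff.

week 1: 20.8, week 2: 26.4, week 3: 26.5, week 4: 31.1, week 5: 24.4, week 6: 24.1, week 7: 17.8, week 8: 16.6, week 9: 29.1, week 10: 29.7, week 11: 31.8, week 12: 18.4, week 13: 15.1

Weekly DD (7 × max(0, T̄ − 13.9)): 48.3, 87.5, 88.2, 120.4, 73.5, 71.4, 27.3, 18.9, 106.4, 110.6, 125.3, 31.5, 8.4.
Season total = 917.7 DD.
Complete generations = ⌊917.7 / 400⌋ = 2.

2 generations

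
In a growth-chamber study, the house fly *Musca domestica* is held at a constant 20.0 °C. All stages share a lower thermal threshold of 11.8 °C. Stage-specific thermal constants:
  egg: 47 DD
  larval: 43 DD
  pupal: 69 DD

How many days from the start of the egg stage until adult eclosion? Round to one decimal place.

Daily accumulation at 20.0 °C = 20.0 − 11.8 = 8.2 DD/day.
Total K = 47 + 43 + 69 = 159 DD.
Total duration = 159 / 8.2 = 19.390 ≈ 19.4 days.

19.4 days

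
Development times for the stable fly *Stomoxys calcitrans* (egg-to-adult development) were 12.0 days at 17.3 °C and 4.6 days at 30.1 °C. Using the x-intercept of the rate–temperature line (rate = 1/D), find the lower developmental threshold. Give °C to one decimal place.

9.3 °C

Equal thermal constants: D₁(T₁ − T_b) = D₂(T₂ − T_b).
12.0·(17.3 − T_b) = 4.6·(30.1 − T_b)
T_b = (12.0·17.3 − 4.6·30.1) / (12.0 − 4.6) = 69.14 / 7.4 = 9.343 °C ≈ 9.3 °C.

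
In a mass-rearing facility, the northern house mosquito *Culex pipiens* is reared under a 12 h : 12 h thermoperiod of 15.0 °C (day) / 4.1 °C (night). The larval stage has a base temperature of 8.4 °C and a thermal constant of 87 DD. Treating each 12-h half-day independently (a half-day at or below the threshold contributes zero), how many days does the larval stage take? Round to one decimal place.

Day half: max(0, 15.0 − 8.4) × 0.5 = 6.6 × 0.5 = 3.30 DD.
Night half: max(0, 4.1 − 8.4) × 0.5 = 0.0 × 0.5 = 0.00 DD.
Per 24 h: 3.30 DD/day.
Duration = 87 / 3.30 = 26.364 ≈ 26.4 days.

26.4 days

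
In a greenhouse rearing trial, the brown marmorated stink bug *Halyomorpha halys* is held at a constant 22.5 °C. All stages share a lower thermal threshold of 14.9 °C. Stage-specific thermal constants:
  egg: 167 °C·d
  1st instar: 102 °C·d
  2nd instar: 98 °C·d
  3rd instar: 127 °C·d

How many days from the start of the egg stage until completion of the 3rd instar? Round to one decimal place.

Daily accumulation at 22.5 °C = 22.5 − 14.9 = 7.6 DD/day.
Total K = 167 + 102 + 98 + 127 = 494 DD.
Total duration = 494 / 7.6 = 65.000 ≈ 65.0 days.

65.0 days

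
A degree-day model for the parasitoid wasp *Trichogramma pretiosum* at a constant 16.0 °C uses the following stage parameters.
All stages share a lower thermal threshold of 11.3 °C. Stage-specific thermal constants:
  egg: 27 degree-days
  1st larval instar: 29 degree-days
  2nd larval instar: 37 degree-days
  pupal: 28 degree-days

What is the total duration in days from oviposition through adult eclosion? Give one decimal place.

Daily accumulation at 16.0 °C = 16.0 − 11.3 = 4.7 DD/day.
Total K = 27 + 29 + 37 + 28 = 121 DD.
Total duration = 121 / 4.7 = 25.745 ≈ 25.7 days.

25.7 days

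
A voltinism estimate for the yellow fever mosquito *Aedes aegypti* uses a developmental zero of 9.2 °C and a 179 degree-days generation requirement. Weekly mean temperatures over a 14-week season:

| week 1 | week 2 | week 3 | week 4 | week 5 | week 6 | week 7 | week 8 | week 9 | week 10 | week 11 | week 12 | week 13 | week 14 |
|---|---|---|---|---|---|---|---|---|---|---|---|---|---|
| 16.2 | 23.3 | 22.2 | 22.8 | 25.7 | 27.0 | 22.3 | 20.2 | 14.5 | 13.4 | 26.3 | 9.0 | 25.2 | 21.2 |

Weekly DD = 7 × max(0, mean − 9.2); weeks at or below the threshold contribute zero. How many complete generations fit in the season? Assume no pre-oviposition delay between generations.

Weekly DD (7 × max(0, T̄ − 9.2)): 49.0, 98.7, 91.0, 95.2, 115.5, 124.6, 91.7, 77.0, 37.1, 29.4, 119.7, 0.0, 112.0, 84.0.
Season total = 1124.9 DD.
Complete generations = ⌊1124.9 / 179⌋ = 6.

6 generations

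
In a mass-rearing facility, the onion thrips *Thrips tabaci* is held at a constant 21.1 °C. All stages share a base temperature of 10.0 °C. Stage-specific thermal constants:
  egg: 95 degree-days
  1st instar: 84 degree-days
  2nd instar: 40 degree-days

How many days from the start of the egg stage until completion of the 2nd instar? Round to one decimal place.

Daily accumulation at 21.1 °C = 21.1 − 10.0 = 11.1 DD/day.
Total K = 95 + 84 + 40 = 219 DD.
Total duration = 219 / 11.1 = 19.730 ≈ 19.7 days.

19.7 days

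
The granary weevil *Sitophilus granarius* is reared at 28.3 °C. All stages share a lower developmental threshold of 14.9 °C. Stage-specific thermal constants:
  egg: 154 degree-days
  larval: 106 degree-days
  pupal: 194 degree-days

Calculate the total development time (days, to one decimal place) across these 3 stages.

33.9 days

Daily accumulation at 28.3 °C = 28.3 − 14.9 = 13.4 DD/day.
Total K = 154 + 106 + 194 = 454 DD.
Total duration = 454 / 13.4 = 33.881 ≈ 33.9 days.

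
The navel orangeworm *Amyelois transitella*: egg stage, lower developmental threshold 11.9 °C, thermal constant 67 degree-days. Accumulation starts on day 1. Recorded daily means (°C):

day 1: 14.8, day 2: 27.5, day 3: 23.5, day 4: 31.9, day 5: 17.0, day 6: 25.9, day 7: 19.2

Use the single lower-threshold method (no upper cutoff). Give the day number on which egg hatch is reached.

Daily DD above 11.9 °C: 2.9, 15.6, 11.6, 20.0, 5.1, 14.0, 7.3.
Cumulative: 2.9, 18.5, 30.1, 50.1, 55.2, 69.2, 76.5.
The total first reaches 67 DD on day 6.

day 6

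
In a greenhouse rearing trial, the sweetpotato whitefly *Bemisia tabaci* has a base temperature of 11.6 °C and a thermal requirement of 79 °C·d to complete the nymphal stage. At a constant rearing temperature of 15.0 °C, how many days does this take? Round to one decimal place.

23.2 days

Daily accumulation = 15.0 − 11.6 = 3.4 DD/day.
Duration = 79 / 3.4 = 23.235 ≈ 23.2 days.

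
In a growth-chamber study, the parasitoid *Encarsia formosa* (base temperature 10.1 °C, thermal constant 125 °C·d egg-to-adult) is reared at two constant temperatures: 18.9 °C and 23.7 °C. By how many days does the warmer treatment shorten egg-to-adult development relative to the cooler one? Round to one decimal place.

At 18.9 °C: 125 / (18.9 − 10.1) = 125 / 8.8 = 14.205 d.
At 23.7 °C: 125 / (23.7 − 10.1) = 125 / 13.6 = 9.191 d.
Difference = |14.205 − 9.191| = 5.013 ≈ 5.0 days.

5.0 days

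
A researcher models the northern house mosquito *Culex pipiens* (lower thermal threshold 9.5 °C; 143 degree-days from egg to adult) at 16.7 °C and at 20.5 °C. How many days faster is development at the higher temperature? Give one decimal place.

At 16.7 °C: 143 / (16.7 − 9.5) = 143 / 7.2 = 19.861 d.
At 20.5 °C: 143 / (20.5 − 9.5) = 143 / 11.0 = 13.000 d.
Difference = |19.861 − 13.000| = 6.861 ≈ 6.9 days.

6.9 days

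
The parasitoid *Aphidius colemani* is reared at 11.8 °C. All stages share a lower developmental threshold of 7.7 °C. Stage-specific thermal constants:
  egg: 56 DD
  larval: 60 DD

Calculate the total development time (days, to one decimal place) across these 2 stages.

28.3 days

Daily accumulation at 11.8 °C = 11.8 − 7.7 = 4.1 DD/day.
Total K = 56 + 60 = 116 DD.
Total duration = 116 / 4.1 = 28.293 ≈ 28.3 days.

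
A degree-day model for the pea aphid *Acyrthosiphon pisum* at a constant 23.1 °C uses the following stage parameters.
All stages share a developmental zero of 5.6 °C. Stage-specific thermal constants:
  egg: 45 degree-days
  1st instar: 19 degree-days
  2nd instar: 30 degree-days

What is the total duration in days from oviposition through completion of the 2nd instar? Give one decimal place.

Daily accumulation at 23.1 °C = 23.1 − 5.6 = 17.5 DD/day.
Total K = 45 + 19 + 30 = 94 DD.
Total duration = 94 / 17.5 = 5.371 ≈ 5.4 days.

5.4 days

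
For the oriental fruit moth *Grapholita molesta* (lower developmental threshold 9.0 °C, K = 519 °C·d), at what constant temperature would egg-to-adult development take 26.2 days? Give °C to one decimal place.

28.8 °C

Required daily accumulation = 519 / 26.2 = 19.809 DD/day.
T = T_base + 19.809 = 9.0 + 19.809 = 28.809 ≈ 28.8 °C.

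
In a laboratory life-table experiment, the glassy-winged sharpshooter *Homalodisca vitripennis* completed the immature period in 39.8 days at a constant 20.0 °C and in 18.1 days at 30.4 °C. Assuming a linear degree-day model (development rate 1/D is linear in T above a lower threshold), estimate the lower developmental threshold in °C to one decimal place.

Under the model K = D·(T − T_b), so D₁·(T₁ − T_b) = D₂·(T₂ − T_b).
39.8·(20.0 − T_b) = 18.1·(30.4 − T_b)
T_b = (39.8·20.0 − 18.1·30.4) / (39.8 − 18.1) = 245.76 / 21.7 = 11.325 °C ≈ 11.3 °C.

11.3 °C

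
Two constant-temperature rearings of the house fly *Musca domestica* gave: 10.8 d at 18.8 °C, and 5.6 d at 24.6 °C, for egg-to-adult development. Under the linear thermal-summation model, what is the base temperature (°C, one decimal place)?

Equal thermal constants: D₁(T₁ − T_b) = D₂(T₂ − T_b).
10.8·(18.8 − T_b) = 5.6·(24.6 − T_b)
T_b = (10.8·18.8 − 5.6·24.6) / (10.8 − 5.6) = 65.28 / 5.2 = 12.554 °C ≈ 12.6 °C.

12.6 °C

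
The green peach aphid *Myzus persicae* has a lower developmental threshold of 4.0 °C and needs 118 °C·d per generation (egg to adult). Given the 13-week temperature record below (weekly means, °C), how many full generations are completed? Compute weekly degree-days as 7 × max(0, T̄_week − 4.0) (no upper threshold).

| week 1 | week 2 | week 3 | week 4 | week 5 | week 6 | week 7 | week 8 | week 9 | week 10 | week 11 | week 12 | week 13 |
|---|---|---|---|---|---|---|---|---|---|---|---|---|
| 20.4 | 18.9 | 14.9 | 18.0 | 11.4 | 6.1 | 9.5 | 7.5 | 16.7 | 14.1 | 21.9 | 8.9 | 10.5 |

7 generations

Weekly DD (7 × max(0, T̄ − 4.0)): 114.8, 104.3, 76.3, 98.0, 51.8, 14.7, 38.5, 24.5, 88.9, 70.7, 125.3, 34.3, 45.5.
Season total = 887.6 DD.
Complete generations = ⌊887.6 / 118⌋ = 7.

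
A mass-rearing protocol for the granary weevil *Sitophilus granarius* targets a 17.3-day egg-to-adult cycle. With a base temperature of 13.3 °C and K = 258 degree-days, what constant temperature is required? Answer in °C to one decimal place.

Required daily accumulation = 258 / 17.3 = 14.913 DD/day.
T = T_base + 14.913 = 13.3 + 14.913 = 28.213 ≈ 28.2 °C.

28.2 °C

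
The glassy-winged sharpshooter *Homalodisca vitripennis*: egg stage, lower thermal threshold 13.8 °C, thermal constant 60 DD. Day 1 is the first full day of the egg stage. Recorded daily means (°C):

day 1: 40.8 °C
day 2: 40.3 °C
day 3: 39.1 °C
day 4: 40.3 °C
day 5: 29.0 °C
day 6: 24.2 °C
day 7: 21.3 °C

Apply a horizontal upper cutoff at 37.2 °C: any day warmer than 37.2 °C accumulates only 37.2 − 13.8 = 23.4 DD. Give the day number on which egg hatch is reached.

Daily DD above 13.8 °C (capped at 23.4): 23.4, 23.4, 23.4, 23.4, 15.2, 10.4, 7.5.
Cumulative: 23.4, 46.8, 70.2, 93.6, 108.8, 119.2, 126.7.
The total first reaches 60 DD on day 3.

day 3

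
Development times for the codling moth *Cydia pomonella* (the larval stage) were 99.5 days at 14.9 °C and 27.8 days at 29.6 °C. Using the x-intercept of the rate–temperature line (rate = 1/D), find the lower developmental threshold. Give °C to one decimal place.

9.2 °C

Under the model K = D·(T − T_b), so D₁·(T₁ − T_b) = D₂·(T₂ − T_b).
99.5·(14.9 − T_b) = 27.8·(29.6 − T_b)
T_b = (99.5·14.9 − 27.8·29.6) / (99.5 − 27.8) = 659.67 / 71.7 = 9.200 °C ≈ 9.2 °C.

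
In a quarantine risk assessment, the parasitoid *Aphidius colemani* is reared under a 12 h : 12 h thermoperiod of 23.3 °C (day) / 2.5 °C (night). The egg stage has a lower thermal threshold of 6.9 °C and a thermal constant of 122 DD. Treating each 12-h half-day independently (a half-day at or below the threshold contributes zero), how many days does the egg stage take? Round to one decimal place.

14.9 days

Day half: max(0, 23.3 − 6.9) × 0.5 = 16.4 × 0.5 = 8.20 DD.
Night half: max(0, 2.5 − 6.9) × 0.5 = 0.0 × 0.5 = 0.00 DD.
Per 24 h: 8.20 DD/day.
Duration = 122 / 8.20 = 14.878 ≈ 14.9 days.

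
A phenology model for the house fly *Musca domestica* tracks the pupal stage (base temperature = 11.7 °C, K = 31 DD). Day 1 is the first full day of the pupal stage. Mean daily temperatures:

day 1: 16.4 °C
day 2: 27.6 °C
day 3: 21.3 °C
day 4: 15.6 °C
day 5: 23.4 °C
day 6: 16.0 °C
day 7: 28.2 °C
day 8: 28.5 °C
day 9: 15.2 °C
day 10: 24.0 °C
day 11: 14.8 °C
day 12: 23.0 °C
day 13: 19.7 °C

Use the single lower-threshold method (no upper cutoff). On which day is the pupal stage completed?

day 4

Daily DD above 11.7 °C: 4.7, 15.9, 9.6, 3.9, 11.7, 4.3, 16.5, 16.8, 3.5, 12.3, 3.1, 11.3, 8.0.
Cumulative: 4.7, 20.6, 30.2, 34.1, 45.8, 50.1, 66.6, 83.4, 86.9, 99.2, 102.3, 113.6, 121.6.
The total first reaches 31 DD on day 4.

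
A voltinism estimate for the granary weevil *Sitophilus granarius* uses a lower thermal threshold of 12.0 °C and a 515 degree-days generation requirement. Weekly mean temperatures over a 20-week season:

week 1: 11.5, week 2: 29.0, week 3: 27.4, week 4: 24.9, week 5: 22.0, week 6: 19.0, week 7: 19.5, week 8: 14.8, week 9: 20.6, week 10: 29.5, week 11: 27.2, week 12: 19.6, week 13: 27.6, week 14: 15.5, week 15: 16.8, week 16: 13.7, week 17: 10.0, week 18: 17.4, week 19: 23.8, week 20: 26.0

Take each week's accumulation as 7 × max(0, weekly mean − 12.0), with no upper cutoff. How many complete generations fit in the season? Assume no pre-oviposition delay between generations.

Weekly DD (7 × max(0, T̄ − 12.0)): 0.0, 119.0, 107.8, 90.3, 70.0, 49.0, 52.5, 19.6, 60.2, 122.5, 106.4, 53.2, 109.2, 24.5, 33.6, 11.9, 0.0, 37.8, 82.6, 98.0.
Season total = 1248.1 DD.
Complete generations = ⌊1248.1 / 515⌋ = 2.

2 generations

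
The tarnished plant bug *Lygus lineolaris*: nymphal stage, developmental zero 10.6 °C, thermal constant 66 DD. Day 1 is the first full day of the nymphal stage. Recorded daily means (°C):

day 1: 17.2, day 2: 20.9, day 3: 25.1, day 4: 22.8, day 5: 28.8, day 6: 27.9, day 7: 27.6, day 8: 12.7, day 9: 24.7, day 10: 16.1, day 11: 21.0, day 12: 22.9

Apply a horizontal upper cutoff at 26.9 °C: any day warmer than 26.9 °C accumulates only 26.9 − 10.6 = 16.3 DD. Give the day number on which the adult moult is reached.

Daily DD above 10.6 °C (capped at 16.3): 6.6, 10.3, 14.5, 12.2, 16.3, 16.3, 16.3, 2.1, 14.1, 5.5, 10.4, 12.3.
Cumulative: 6.6, 16.9, 31.4, 43.6, 59.9, 76.2, 92.5, 94.6, 108.7, 114.2, 124.6, 136.9.
The total first reaches 66 DD on day 6.

day 6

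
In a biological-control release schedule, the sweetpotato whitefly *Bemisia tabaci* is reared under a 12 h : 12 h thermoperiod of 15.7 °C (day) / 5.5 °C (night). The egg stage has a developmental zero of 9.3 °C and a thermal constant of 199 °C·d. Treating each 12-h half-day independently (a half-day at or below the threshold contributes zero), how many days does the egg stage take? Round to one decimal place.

62.2 days

Day half: max(0, 15.7 − 9.3) × 0.5 = 6.4 × 0.5 = 3.20 DD.
Night half: max(0, 5.5 − 9.3) × 0.5 = 0.0 × 0.5 = 0.00 DD.
Per 24 h: 3.20 DD/day.
Duration = 199 / 3.20 = 62.188 ≈ 62.2 days.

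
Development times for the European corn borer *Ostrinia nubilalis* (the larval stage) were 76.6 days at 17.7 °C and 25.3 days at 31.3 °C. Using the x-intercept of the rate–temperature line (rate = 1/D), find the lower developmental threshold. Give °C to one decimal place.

11.0 °C

Equal thermal constants: D₁(T₁ − T_b) = D₂(T₂ − T_b).
76.6·(17.7 − T_b) = 25.3·(31.3 − T_b)
T_b = (76.6·17.7 − 25.3·31.3) / (76.6 − 25.3) = 563.93 / 51.3 = 10.993 °C ≈ 11.0 °C.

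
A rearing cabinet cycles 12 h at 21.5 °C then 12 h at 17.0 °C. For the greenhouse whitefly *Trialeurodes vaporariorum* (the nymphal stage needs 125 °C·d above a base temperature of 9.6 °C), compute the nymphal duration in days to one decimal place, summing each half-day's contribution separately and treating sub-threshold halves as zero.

13.0 days

Day half: max(0, 21.5 − 9.6) × 0.5 = 11.9 × 0.5 = 5.95 DD.
Night half: max(0, 17.0 − 9.6) × 0.5 = 7.4 × 0.5 = 3.70 DD.
Per 24 h: 9.65 DD/day.
Duration = 125 / 9.65 = 12.953 ≈ 13.0 days.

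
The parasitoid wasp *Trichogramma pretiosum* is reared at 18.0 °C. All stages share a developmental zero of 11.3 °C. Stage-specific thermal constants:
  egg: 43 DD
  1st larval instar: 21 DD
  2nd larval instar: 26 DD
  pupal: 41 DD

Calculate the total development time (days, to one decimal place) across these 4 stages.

19.6 days

Daily accumulation at 18.0 °C = 18.0 − 11.3 = 6.7 DD/day.
Total K = 43 + 21 + 26 + 41 = 131 DD.
Total duration = 131 / 6.7 = 19.552 ≈ 19.6 days.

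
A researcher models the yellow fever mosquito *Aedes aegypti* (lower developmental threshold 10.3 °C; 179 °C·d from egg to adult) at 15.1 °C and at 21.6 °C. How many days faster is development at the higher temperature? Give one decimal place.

At 15.1 °C: 179 / (15.1 − 10.3) = 179 / 4.8 = 37.292 d.
At 21.6 °C: 179 / (21.6 − 10.3) = 179 / 11.3 = 15.841 d.
Difference = |37.292 − 15.841| = 21.451 ≈ 21.5 days.

21.5 days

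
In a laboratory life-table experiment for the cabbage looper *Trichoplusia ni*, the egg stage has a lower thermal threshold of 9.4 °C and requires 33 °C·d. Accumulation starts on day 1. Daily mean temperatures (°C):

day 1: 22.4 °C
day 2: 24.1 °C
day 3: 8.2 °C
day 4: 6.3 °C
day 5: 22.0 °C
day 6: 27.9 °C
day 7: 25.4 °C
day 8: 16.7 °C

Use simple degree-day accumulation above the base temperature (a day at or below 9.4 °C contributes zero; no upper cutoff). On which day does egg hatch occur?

day 5

Daily DD above 9.4 °C: 13.0, 14.7, 0.0, 0.0, 12.6, 18.5, 16.0, 7.3.
Cumulative: 13.0, 27.7, 27.7, 27.7, 40.3, 58.8, 74.8, 82.1.
The total first reaches 33 DD on day 5.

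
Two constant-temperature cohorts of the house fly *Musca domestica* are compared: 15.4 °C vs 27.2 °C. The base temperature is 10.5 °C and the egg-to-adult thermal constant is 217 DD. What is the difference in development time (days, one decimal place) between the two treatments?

31.3 days

At 15.4 °C: 217 / (15.4 − 10.5) = 217 / 4.9 = 44.286 d.
At 27.2 °C: 217 / (27.2 − 10.5) = 217 / 16.7 = 12.994 d.
Difference = |44.286 − 12.994| = 31.292 ≈ 31.3 days.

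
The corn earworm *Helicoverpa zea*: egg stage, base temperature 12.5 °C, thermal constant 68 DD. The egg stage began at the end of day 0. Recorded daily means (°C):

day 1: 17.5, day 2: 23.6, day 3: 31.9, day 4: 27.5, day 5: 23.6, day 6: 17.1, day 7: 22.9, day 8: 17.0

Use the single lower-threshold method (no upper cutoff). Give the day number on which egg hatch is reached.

Daily DD above 12.5 °C: 5.0, 11.1, 19.4, 15.0, 11.1, 4.6, 10.4, 4.5.
Cumulative: 5.0, 16.1, 35.5, 50.5, 61.6, 66.2, 76.6, 81.1.
The total first reaches 68 DD on day 7.

day 7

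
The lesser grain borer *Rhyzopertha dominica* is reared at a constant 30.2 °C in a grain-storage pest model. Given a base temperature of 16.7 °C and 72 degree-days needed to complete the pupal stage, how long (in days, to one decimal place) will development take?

5.3 days

Daily accumulation = 30.2 − 16.7 = 13.5 DD/day.
Duration = 72 / 13.5 = 5.333 ≈ 5.3 days.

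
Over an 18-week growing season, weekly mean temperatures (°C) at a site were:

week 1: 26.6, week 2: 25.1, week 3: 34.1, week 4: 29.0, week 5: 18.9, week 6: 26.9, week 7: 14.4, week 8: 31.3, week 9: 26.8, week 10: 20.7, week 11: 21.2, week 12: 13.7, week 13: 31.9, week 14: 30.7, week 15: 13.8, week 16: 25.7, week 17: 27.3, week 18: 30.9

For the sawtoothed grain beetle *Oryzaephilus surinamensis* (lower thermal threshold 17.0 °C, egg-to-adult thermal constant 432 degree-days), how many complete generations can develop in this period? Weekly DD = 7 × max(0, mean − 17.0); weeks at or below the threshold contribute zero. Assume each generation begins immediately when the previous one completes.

Weekly DD (7 × max(0, T̄ − 17.0)): 67.2, 56.7, 119.7, 84.0, 13.3, 69.3, 0.0, 100.1, 68.6, 25.9, 29.4, 0.0, 104.3, 95.9, 0.0, 60.9, 72.1, 97.3.
Season total = 1064.7 DD.
Complete generations = ⌊1064.7 / 432⌋ = 2.

2 generations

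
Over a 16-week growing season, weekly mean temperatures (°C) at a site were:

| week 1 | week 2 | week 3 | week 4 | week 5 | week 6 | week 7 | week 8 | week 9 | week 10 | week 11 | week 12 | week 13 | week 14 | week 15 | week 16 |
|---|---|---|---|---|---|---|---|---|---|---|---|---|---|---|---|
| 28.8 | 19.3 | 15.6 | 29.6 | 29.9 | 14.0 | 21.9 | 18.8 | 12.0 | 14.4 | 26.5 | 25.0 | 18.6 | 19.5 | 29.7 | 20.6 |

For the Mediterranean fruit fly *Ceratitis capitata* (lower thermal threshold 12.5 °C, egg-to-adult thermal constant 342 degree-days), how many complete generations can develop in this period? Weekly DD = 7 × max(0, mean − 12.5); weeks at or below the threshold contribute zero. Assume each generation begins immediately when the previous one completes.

2 generations

Weekly DD (7 × max(0, T̄ − 12.5)): 114.1, 47.6, 21.7, 119.7, 121.8, 10.5, 65.8, 44.1, 0.0, 13.3, 98.0, 87.5, 42.7, 49.0, 120.4, 56.7.
Season total = 1012.9 DD.
Complete generations = ⌊1012.9 / 342⌋ = 2.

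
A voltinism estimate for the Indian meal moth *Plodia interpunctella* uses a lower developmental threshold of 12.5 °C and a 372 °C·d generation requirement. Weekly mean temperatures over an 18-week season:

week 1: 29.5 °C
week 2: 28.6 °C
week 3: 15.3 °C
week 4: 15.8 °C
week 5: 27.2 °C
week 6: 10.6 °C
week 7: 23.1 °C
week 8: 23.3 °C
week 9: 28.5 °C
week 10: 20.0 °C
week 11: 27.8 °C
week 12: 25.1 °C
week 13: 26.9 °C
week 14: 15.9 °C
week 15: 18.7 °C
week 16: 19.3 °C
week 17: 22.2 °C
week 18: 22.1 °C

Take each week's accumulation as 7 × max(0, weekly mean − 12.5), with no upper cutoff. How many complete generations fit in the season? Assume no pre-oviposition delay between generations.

Weekly DD (7 × max(0, T̄ − 12.5)): 119.0, 112.7, 19.6, 23.1, 102.9, 0.0, 74.2, 75.6, 112.0, 52.5, 107.1, 88.2, 100.8, 23.8, 43.4, 47.6, 67.9, 67.2.
Season total = 1237.6 DD.
Complete generations = ⌊1237.6 / 372⌋ = 3.

3 generations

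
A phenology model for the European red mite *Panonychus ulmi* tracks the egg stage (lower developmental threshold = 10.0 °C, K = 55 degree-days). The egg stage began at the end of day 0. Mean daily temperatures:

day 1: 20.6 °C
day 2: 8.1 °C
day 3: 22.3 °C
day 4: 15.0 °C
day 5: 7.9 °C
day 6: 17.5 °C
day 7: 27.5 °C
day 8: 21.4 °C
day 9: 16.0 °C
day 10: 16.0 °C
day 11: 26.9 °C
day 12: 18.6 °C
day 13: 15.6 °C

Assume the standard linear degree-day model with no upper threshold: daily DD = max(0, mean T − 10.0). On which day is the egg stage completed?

day 8

Daily DD above 10.0 °C: 10.6, 0.0, 12.3, 5.0, 0.0, 7.5, 17.5, 11.4, 6.0, 6.0, 16.9, 8.6, 5.6.
Cumulative: 10.6, 10.6, 22.9, 27.9, 27.9, 35.4, 52.9, 64.3, 70.3, 76.3, 93.2, 101.8, 107.4.
The total first reaches 55 DD on day 8.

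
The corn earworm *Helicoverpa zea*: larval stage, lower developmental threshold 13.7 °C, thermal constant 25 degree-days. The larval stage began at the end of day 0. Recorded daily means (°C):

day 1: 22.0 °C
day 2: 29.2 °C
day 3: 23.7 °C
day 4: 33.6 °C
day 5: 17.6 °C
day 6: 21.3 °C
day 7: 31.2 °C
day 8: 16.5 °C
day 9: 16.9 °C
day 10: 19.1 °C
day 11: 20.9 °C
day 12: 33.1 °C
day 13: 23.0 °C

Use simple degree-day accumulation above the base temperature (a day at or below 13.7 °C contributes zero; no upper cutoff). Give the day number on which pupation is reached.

day 3

Daily DD above 13.7 °C: 8.3, 15.5, 10.0, 19.9, 3.9, 7.6, 17.5, 2.8, 3.2, 5.4, 7.2, 19.4, 9.3.
Cumulative: 8.3, 23.8, 33.8, 53.7, 57.6, 65.2, 82.7, 85.5, 88.7, 94.1, 101.3, 120.7, 130.0.
The total first reaches 25 DD on day 3.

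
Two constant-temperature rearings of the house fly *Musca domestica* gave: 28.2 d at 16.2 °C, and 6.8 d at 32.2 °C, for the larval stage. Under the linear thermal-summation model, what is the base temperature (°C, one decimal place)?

11.1 °C

Under the model K = D·(T − T_b), so D₁·(T₁ − T_b) = D₂·(T₂ − T_b).
28.2·(16.2 − T_b) = 6.8·(32.2 − T_b)
T_b = (28.2·16.2 − 6.8·32.2) / (28.2 − 6.8) = 237.88 / 21.4 = 11.116 °C ≈ 11.1 °C.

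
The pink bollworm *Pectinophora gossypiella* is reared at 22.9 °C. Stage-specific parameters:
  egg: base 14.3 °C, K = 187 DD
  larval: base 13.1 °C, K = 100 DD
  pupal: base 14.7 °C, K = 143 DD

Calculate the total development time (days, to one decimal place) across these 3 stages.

49.4 days

egg: 187 / (22.9 − 14.3) = 187 / 8.6 = 21.744 d.
larval: 100 / (22.9 − 13.1) = 100 / 9.8 = 10.204 d.
pupal: 143 / (22.9 − 14.7) = 143 / 8.2 = 17.439 d.
Sum = 49.387 ≈ 49.4 days.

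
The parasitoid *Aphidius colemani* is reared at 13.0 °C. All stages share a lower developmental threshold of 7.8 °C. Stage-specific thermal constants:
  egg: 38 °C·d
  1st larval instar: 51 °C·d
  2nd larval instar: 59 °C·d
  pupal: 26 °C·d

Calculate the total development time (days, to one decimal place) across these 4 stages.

33.5 days

Daily accumulation at 13.0 °C = 13.0 − 7.8 = 5.2 DD/day.
Total K = 38 + 51 + 59 + 26 = 174 DD.
Total duration = 174 / 5.2 = 33.462 ≈ 33.5 days.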